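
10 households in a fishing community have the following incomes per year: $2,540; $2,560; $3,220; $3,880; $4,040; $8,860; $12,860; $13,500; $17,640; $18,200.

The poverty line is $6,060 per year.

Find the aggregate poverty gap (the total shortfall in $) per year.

Below the line: $2,540, $2,560, $3,220, $3,880, $4,040 (q = 5 of N = 10).
Individual gaps: 6060−2540 = 3520; 6060−2560 = 3500; 6060−3220 = 2840; 6060−3880 = 2180; 6060−4040 = 2020.
Aggregate gap = $14,060.

$14,060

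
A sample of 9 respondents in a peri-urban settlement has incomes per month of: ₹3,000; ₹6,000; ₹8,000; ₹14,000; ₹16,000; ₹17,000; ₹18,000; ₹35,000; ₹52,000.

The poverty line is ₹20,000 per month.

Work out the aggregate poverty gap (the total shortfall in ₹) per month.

Below z: ₹3,000, ₹6,000, ₹8,000, ₹14,000, ₹16,000, ₹17,000, ₹18,000 (q = 7 of N = 9).
Individual gaps: 20000−3000 = 17000; 20000−6000 = 14000; 20000−8000 = 12000; 20000−14000 = 6000; 20000−16000 = 4000; 20000−17000 = 3000; 20000−18000 = 2000.
Aggregate gap = ₹58,000.

₹58,000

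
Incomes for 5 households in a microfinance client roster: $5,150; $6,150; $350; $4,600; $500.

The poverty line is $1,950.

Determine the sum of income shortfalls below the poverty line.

$3,050

Poor units: $350, $500 (q = 2 of N = 5).
Individual gaps: 1950−350 = 1600; 1950−500 = 1450.
Aggregate gap = $3,050.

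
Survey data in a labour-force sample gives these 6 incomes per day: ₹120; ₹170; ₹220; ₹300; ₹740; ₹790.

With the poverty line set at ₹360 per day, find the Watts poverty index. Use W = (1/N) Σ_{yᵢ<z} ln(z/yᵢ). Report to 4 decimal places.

Poor units: ₹120, ₹170, ₹220, ₹300 (q = 4 of N = 6).
Log gaps: ln(360/120) = 1.0986; ln(360/170) = 0.7503; ln(360/220) = 0.4925; ln(360/300) = 0.1823.
W = 2.523716 / 6 = 0.4206.

0.4206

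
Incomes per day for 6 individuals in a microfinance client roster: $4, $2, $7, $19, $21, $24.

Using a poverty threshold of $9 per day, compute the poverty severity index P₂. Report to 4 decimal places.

Below z: $2, $4, $7 (q = 3 of N = 6).
Shortfall ratios: (9−2)/9 = 0.7778; (9−4)/9 = 0.5556; (9−7)/9 = 0.2222.
Squared: 0.6049; 0.3086; 0.0494.
Sum = 0.962963; P₂ = 0.962963 / 6 = 0.1605.

0.1605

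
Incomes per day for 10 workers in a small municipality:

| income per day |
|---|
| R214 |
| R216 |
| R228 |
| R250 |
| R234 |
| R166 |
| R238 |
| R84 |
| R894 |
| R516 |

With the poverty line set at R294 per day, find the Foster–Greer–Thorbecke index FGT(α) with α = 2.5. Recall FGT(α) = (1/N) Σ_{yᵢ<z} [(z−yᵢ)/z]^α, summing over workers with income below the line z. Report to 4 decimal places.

0.0698

Poor units: R84, R166, R214, R216, R228, R234, R238, R250 (q = 8 of N = 10).
Relative gaps: (294−84)/294 = 0.7143; (294−166)/294 = 0.4354; (294−214)/294 = 0.2721; (294−216)/294 = 0.2653; (294−228)/294 = 0.2245; (294−234)/294 = 0.2041; (294−238)/294 = 0.1905; (294−250)/294 = 0.1497.
Raised to α = 2.5: 0.43120; 0.12507; 0.03862; 0.03626; 0.02388; 0.01882; 0.01583; 0.00866.
Sum = 0.698343; FGT(2.5) = 0.698343 / 10 = 0.0698.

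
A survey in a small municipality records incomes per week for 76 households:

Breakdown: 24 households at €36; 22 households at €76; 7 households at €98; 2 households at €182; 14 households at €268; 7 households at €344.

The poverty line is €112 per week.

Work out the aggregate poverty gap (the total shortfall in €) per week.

€2,714

Below z: 24×€36, 22×€76, 7×€98 (q = 53 of N = 76).
Individual gaps: 24×(112−36) = 1824; 22×(112−76) = 792; 7×(112−98) = 98.
Aggregate gap = €2,714.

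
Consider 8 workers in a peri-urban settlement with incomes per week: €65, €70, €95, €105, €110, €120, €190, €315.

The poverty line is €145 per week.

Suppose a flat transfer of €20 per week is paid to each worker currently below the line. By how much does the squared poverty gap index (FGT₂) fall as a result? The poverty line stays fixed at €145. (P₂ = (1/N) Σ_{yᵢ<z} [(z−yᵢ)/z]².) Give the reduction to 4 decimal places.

Before: below the line — €65, €70, €95, €105, €110, €120; squared poverty gap index (FGT₂) = 0.106867.
After the €20 transfer: below the line — €85, €90, €115, €125, €130, €140; squared poverty gap index (FGT₂) = 0.048603.
Reduction = 0.106867 − 0.048603 = 0.0583.

0.0583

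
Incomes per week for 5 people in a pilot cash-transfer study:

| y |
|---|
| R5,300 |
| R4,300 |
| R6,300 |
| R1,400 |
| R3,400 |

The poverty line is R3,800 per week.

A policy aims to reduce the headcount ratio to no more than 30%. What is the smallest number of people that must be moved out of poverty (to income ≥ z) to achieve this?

1

2 of the 5 people are poor, so H = 2/5 = 0.400.
A headcount ratio of at most 30% allows at most ⌊0.30 × 5⌋ = 1 poor people.
So at least 2 − 1 = 1 must be lifted.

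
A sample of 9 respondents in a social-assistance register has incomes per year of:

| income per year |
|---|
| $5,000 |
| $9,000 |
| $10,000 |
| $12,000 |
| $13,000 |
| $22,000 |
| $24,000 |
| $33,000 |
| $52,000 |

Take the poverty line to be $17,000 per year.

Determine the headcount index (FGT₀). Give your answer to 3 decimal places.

5 of the 9 respondents have income below $17,000.
H = 5/9 = 0.556.

0.556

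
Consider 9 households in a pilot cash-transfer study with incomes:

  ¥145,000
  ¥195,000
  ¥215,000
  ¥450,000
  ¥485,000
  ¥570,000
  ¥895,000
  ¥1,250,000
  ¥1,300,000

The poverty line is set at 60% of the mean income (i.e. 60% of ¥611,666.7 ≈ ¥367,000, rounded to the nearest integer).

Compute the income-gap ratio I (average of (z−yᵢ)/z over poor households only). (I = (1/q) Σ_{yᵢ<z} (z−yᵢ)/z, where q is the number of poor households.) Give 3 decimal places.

Incomes under z: ¥145,000, ¥195,000, ¥215,000 (q = 3 of N = 9).
Relative gaps: 0.6049, 0.4687, 0.4142; sum = 1.487738.
I averages over the q = 3 poor units only: 1.487738 / 3 = 0.496.

0.496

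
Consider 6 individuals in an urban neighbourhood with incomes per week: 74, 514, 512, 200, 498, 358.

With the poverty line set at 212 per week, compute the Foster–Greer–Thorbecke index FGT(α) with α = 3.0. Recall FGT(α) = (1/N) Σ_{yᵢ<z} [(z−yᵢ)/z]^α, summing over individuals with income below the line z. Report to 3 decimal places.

0.046

Incomes under z: 74, 200 (q = 2 of N = 6).
Shortfall ratios: (212−74)/212 = 0.6509; (212−200)/212 = 0.0566.
Raised to α = 3.0: 0.27582; 0.00018.
Sum = 0.276004; FGT(3.0) = 0.276004 / 6 = 0.046.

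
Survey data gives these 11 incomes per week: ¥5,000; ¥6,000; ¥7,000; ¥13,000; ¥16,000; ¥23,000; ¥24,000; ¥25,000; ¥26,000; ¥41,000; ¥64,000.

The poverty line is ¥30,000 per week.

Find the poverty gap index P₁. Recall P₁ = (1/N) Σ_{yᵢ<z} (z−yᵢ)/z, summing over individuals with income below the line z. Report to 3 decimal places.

Below the line: ¥5,000, ¥6,000, ¥7,000, ¥13,000, ¥16,000, ¥23,000, ¥24,000, ¥25,000, ¥26,000 (q = 9 of N = 11).
Shortfall ratios: (30000−5000)/30000 = 0.8333; (30000−6000)/30000 = 0.8000; (30000−7000)/30000 = 0.7667; (30000−13000)/30000 = 0.5667; (30000−16000)/30000 = 0.4667; (30000−23000)/30000 = 0.2333; (30000−24000)/30000 = 0.2000; (30000−25000)/30000 = 0.1667; (30000−26000)/30000 = 0.1333.
Sum of shortfalls = 4.166667; P₁ averages over all N: 4.166667 / 11 = 0.379.

0.379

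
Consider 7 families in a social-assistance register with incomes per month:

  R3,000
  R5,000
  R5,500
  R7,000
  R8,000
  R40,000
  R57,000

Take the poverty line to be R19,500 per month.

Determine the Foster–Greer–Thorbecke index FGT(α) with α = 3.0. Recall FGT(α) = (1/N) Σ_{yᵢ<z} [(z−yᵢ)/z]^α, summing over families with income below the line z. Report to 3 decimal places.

Poor units: R3,000, R5,000, R5,500, R7,000, R8,000 (q = 5 of N = 7).
Shortfall ratios: (19500−3000)/19500 = 0.8462; (19500−5000)/19500 = 0.7436; (19500−5500)/19500 = 0.7179; (19500−7000)/19500 = 0.6410; (19500−8000)/19500 = 0.5897.
Raised to α = 3.0: 0.60583; 0.41115; 0.37007; 0.26341; 0.20511.
Sum = 1.855561; FGT(3.0) = 1.855561 / 7 = 0.265.

0.265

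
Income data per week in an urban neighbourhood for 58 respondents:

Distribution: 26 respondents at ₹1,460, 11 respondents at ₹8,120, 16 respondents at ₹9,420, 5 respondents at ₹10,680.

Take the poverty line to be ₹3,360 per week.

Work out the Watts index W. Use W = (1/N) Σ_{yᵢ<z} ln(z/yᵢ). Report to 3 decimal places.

Incomes under z: 26×₹1,460 (q = 26 of N = 58).
Log shortfalls: ln(3360/1460) = 0.8335 (×26).
W = 21.671118 / 58 = 0.374.

0.374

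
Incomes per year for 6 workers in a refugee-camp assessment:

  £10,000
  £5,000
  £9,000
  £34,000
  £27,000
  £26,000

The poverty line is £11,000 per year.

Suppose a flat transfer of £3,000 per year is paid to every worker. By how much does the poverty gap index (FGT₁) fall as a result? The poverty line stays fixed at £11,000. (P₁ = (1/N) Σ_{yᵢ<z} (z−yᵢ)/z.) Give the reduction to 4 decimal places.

0.0909

Before: below the line — £5,000, £9,000, £10,000; poverty gap index (FGT₁) = 0.136364.
After the £3,000 transfer: below the line — £8,000; poverty gap index (FGT₁) = 0.045455.
Reduction = 0.136364 − 0.045455 = 0.0909.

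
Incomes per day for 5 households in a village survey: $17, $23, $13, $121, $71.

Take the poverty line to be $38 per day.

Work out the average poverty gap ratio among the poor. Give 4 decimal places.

0.5351

Below the line: $13, $17, $23 (q = 3 of N = 5).
Relative gaps: 0.6579, 0.5526, 0.3947; sum = 1.605263.
I averages over the q = 3 poor units only: 1.605263 / 3 = 0.5351.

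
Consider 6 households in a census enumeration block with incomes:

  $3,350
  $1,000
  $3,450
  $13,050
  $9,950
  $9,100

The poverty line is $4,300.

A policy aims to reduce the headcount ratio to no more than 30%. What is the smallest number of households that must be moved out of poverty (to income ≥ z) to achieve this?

3 of the 6 households are poor, so H = 3/6 = 0.500.
A headcount ratio of at most 30% allows at most ⌊0.30 × 6⌋ = 1 poor households.
So at least 3 − 1 = 2 must be lifted.

2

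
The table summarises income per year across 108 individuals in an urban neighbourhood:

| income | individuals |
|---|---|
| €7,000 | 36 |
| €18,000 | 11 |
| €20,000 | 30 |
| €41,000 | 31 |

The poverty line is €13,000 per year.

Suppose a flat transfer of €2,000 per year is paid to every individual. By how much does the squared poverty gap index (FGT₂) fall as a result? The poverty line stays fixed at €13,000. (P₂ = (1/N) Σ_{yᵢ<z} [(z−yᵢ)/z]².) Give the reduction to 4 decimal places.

Before: below the line — 36×€7,000; squared poverty gap index (FGT₂) = 0.071006.
After the €2,000 transfer: below the line — 36×€9,000; squared poverty gap index (FGT₂) = 0.031558.
Reduction = 0.071006 − 0.031558 = 0.0394.

0.0394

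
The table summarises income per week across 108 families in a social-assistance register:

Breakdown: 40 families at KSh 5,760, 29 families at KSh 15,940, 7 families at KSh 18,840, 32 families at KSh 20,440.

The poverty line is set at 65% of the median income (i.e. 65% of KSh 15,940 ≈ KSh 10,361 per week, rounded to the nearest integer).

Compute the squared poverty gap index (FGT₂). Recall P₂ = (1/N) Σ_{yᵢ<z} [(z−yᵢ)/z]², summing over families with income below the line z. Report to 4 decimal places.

Below z: 40×KSh 5,760 (q = 40 of N = 108).
Relative gaps: (10361−5760)/10361 = 0.4441 (×40).
Squared: 0.1972 (×40).
Sum = 7.887895; P₂ = 7.887895 / 108 = 0.0730.

0.0730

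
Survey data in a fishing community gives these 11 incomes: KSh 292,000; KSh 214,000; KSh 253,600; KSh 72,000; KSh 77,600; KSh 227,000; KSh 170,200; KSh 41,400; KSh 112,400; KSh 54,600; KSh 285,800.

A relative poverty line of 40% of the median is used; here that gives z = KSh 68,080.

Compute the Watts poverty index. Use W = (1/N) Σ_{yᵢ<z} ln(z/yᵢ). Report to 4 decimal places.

Incomes under z: KSh 41,400, KSh 54,600 (q = 2 of N = 11).
Log shortfalls: ln(68080/41400) = 0.4974; ln(68080/54600) = 0.2206.
W = 0.718052 / 11 = 0.0653.

0.0653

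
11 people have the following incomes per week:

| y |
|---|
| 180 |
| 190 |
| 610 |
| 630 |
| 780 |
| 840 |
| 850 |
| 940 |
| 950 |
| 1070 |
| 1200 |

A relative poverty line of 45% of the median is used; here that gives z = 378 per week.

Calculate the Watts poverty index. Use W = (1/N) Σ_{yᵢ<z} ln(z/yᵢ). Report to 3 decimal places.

Below the line: 180, 190 (q = 2 of N = 11).
Log gaps: ln(378/180) = 0.7419; ln(378/190) = 0.6879.
W = 1.429807 / 11 = 0.130.

0.130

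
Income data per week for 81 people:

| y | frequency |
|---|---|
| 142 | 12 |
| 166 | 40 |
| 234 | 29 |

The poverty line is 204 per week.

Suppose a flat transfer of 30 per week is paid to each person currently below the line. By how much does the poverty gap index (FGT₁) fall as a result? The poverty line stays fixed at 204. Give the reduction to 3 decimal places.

Before: below the line — 12×142, 40×166; poverty gap index (FGT₁) = 0.13701.
After the 30 transfer: below the line — 12×172, 40×196; poverty gap index (FGT₁) = 0.04260.
Reduction = 0.13701 − 0.04260 = 0.094.

0.094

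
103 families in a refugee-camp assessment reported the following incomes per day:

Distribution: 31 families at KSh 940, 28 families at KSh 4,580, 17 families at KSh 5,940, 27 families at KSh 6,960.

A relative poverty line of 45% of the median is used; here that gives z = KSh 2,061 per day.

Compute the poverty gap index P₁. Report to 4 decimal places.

0.1637

Below the line: 31×KSh 940 (q = 31 of N = 103).
Relative gaps: (2061−940)/2061 = 0.5439 (×31).
Σ = 16.861232. Dividing by the full population N = 103 gives P₁ = 0.1637.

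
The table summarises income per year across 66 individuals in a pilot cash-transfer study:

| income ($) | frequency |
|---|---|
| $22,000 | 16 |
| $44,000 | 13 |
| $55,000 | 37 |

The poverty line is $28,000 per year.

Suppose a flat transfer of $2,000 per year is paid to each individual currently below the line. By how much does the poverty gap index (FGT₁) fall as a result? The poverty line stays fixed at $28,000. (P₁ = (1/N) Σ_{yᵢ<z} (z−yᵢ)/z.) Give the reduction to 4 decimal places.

0.0173

Before: below the line — 16×$22,000; poverty gap index (FGT₁) = 0.051948.
After the $2,000 transfer: below the line — 16×$24,000; poverty gap index (FGT₁) = 0.034632.
Reduction = 0.051948 − 0.034632 = 0.0173.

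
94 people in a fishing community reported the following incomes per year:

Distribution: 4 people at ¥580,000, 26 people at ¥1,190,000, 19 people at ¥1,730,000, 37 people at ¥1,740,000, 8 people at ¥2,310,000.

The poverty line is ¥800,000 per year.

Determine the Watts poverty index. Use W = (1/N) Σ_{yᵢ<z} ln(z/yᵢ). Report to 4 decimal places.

Incomes under z: 4×¥580,000 (q = 4 of N = 94).
ln(z/y) terms: ln(800000/580000) = 0.3216 (×4).
W = 1.286334 / 94 = 0.0137.

0.0137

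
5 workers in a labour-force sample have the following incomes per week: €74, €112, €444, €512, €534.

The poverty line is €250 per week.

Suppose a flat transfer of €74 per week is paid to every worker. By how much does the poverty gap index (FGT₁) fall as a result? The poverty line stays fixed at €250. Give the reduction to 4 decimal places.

Before: below the line — €74, €112; poverty gap index (FGT₁) = 0.251200.
After the €74 transfer: below the line — €148, €186; poverty gap index (FGT₁) = 0.132800.
Reduction = 0.251200 − 0.132800 = 0.1184.

0.1184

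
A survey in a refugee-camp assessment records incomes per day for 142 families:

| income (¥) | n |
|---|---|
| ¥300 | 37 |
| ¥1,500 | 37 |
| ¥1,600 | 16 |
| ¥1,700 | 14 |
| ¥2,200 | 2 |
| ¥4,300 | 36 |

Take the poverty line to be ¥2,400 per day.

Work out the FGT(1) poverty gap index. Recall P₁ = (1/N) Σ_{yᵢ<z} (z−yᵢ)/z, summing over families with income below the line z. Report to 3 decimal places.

0.393

Below z: 37×¥300, 37×¥1,500, 16×¥1,600, 14×¥1,700, 2×¥2,200 (q = 106 of N = 142).
Normalized shortfalls: (2400−300)/2400 = 0.8750 (×37); (2400−1500)/2400 = 0.3750 (×37); (2400−1600)/2400 = 0.3333 (×16); (2400−1700)/2400 = 0.2917 (×14); (2400−2200)/2400 = 0.0833 (×2).
Σ = 55.833333. Dividing by the full population N = 142 gives P₁ = 0.393.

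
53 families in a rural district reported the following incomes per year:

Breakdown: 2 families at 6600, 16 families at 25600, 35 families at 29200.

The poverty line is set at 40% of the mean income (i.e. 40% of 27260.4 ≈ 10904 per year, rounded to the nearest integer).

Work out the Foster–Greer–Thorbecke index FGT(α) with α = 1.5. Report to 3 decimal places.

Poor units: 2×6600 (q = 2 of N = 53).
Shortfall ratios: (10904−6600)/10904 = 0.3947 (×2).
Raised to α = 1.5: 0.24799 (×2).
Sum = 0.495975; FGT(1.5) = 0.495975 / 53 = 0.009.

0.009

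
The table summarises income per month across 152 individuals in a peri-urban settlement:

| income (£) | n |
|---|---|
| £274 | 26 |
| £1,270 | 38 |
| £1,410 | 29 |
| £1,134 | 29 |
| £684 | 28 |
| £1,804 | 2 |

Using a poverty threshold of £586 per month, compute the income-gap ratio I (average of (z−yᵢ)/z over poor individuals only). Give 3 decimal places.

Poor units: 26×£274 (q = 26 of N = 152).
Relative gaps: 0.5324 (×26); sum = 13.843003.
I averages over the q = 26 poor units only: 13.843003 / 26 = 0.532.

0.532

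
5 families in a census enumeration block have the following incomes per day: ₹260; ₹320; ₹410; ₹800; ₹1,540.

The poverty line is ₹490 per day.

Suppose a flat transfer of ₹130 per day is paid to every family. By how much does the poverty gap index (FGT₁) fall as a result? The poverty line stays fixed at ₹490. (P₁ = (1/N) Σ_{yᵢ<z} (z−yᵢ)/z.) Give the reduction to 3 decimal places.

0.139

Before: below the line — ₹260, ₹320, ₹410; poverty gap index (FGT₁) = 0.19592.
After the ₹130 transfer: below the line — ₹390, ₹450; poverty gap index (FGT₁) = 0.05714.
Reduction = 0.19592 − 0.05714 = 0.139.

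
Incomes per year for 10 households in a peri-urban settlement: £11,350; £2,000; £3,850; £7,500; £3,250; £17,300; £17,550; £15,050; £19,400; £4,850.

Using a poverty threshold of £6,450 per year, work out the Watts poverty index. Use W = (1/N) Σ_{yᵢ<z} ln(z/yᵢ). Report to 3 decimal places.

Incomes under z: £2,000, £3,250, £3,850, £4,850 (q = 4 of N = 10).
Log gaps: ln(6450/2000) = 1.1709; ln(6450/3250) = 0.6854; ln(6450/3850) = 0.5160; ln(6450/4850) = 0.2851.
W = 2.657466 / 10 = 0.266.

0.266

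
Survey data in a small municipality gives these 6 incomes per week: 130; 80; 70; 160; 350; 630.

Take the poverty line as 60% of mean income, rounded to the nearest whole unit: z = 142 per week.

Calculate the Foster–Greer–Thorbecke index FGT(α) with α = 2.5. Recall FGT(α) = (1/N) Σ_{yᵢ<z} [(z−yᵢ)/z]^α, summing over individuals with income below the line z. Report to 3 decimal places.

Below the line: 70, 80, 130 (q = 3 of N = 6).
Relative gaps: (142−70)/142 = 0.5070; (142−80)/142 = 0.4366; (142−130)/142 = 0.0845.
Raised to α = 2.5: 0.18307; 0.12597; 0.00208.
Sum = 0.311111; FGT(2.5) = 0.311111 / 6 = 0.052.

0.052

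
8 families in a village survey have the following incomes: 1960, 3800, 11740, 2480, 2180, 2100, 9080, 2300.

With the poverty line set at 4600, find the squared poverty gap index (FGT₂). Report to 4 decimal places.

0.1743

Below the line: 1960, 2100, 2180, 2300, 2480, 3800 (q = 6 of N = 8).
Normalized shortfalls: (4600−1960)/4600 = 0.5739; (4600−2100)/4600 = 0.5435; (4600−2180)/4600 = 0.5261; (4600−2300)/4600 = 0.5000; (4600−2480)/4600 = 0.4609; (4600−3800)/4600 = 0.1739.
Squared: 0.3294; 0.2954; 0.2768; 0.2500; 0.2124; 0.0302.
Sum = 1.394159; P₂ = 1.394159 / 8 = 0.1743.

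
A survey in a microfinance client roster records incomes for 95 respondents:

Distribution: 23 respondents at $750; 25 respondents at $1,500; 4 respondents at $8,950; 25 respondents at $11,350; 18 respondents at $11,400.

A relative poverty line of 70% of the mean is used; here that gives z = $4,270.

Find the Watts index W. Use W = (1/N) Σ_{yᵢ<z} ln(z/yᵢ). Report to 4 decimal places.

Below the line: 23×$750, 25×$1,500 (q = 48 of N = 95).
Log gaps: ln(4270/750) = 1.7393 (×23); ln(4270/1500) = 1.0461 (×25).
W = 66.157524 / 95 = 0.6964.

0.6964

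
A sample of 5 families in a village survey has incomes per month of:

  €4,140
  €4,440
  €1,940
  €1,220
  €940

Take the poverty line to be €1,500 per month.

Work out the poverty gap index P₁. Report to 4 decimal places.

Below z: €940, €1,220 (q = 2 of N = 5).
Gap ratios (z−y)/z: (1500−940)/1500 = 0.3733; (1500−1220)/1500 = 0.1867.
Σ = 0.560000. Dividing by the full population N = 5 gives P₁ = 0.1120.

0.1120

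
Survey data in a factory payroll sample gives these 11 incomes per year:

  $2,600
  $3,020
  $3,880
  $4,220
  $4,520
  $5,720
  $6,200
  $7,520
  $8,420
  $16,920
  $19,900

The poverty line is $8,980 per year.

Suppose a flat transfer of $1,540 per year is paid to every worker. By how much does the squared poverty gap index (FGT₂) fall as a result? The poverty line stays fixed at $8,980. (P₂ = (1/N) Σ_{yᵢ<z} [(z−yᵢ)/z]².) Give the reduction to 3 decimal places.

Before: below the line — $2,600, $3,020, $3,880, $4,220, $4,520, $5,720, $6,200, $7,520, $8,420; squared poverty gap index (FGT₂) = 0.18667.
After the $1,540 transfer: below the line — $4,140, $4,560, $5,420, $5,760, $6,060, $7,260, $7,740; squared poverty gap index (FGT₂) = 0.08909.
Reduction = 0.18667 − 0.08909 = 0.098.

0.098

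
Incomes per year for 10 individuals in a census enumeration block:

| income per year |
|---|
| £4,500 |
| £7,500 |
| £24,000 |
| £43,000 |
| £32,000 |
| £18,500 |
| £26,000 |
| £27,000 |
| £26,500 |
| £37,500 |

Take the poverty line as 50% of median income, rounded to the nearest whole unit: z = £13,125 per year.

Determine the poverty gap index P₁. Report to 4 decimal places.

0.1086

Poor units: £4,500, £7,500 (q = 2 of N = 10).
Shortfall ratios: (13125−4500)/13125 = 0.6571; (13125−7500)/13125 = 0.4286.
Sum of shortfalls = 1.085714; P₁ averages over all N: 1.085714 / 10 = 0.1086.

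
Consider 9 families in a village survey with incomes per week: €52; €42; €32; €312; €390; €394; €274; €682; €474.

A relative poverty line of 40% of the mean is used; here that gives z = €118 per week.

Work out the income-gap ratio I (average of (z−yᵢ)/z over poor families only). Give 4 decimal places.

Below z: €32, €42, €52 (q = 3 of N = 9).
Shortfall ratios (z−y)/z: 0.7288, 0.6441, 0.5593; sum = 1.932203.
I averages over the q = 3 poor units only: 1.932203 / 3 = 0.6441.

0.6441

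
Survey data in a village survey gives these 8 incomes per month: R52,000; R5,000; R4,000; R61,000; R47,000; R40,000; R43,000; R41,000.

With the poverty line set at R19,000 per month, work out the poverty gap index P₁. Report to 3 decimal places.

0.191

Below z: R4,000, R5,000 (q = 2 of N = 8).
Normalized shortfalls: (19000−4000)/19000 = 0.7895; (19000−5000)/19000 = 0.7368.
Sum of shortfalls = 1.526316; P₁ averages over all N: 1.526316 / 8 = 0.191.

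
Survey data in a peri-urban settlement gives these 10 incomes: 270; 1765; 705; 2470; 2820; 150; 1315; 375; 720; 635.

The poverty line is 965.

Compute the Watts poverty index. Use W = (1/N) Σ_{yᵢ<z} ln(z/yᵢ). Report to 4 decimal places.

Poor units: 150, 270, 375, 635, 705, 720 (q = 6 of N = 10).
Log shortfalls: ln(965/150) = 1.8615; ln(965/270) = 1.2737; ln(965/375) = 0.9452; ln(965/635) = 0.4185; ln(965/705) = 0.3139; ln(965/720) = 0.2929.
W = 5.105711 / 10 = 0.5106.

0.5106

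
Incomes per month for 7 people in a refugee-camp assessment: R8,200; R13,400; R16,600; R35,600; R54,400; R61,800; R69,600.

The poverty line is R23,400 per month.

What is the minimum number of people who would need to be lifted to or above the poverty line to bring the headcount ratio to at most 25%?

2

3 of the 7 people are poor, so H = 3/7 = 0.429.
A headcount ratio of at most 25% allows at most ⌊0.25 × 7⌋ = 1 poor people.
So at least 3 − 1 = 2 must be lifted.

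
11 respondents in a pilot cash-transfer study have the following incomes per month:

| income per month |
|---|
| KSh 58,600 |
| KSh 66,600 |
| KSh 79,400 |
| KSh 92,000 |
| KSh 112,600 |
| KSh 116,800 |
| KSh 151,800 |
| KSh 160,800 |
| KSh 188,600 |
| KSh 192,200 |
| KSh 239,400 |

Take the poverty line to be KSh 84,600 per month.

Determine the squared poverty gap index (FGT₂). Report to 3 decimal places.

0.013

Below z: KSh 58,600, KSh 66,600, KSh 79,400 (q = 3 of N = 11).
Relative gaps: (84600−58600)/84600 = 0.3073; (84600−66600)/84600 = 0.2128; (84600−79400)/84600 = 0.0615.
Squared: 0.0945; 0.0453; 0.0038.
Sum = 0.143498; P₂ = 0.143498 / 11 = 0.013.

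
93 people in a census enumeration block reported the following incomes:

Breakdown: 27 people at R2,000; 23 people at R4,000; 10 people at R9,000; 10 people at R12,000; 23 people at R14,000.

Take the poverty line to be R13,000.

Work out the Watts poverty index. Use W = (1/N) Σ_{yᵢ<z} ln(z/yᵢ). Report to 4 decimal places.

Incomes under z: 27×R2,000, 23×R4,000, 10×R9,000, 10×R12,000 (q = 70 of N = 93).
Log gaps: ln(13000/2000) = 1.8718 (×27); ln(13000/4000) = 1.1787 (×23); ln(13000/9000) = 0.3677 (×10); ln(13000/12000) = 0.0800 (×10).
W = 82.125399 / 93 = 0.8831.

0.8831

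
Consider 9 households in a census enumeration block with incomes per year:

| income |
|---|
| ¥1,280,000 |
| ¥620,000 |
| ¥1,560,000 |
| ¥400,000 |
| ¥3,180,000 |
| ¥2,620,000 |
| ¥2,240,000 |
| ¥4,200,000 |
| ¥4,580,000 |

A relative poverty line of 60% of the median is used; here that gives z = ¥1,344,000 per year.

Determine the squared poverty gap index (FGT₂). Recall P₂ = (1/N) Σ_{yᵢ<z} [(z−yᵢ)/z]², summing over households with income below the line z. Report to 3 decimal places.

Poor units: ¥400,000, ¥620,000, ¥1,280,000 (q = 3 of N = 9).
Normalized shortfalls: (1344000−400000)/1344000 = 0.7024; (1344000−620000)/1344000 = 0.5387; (1344000−1280000)/1344000 = 0.0476.
Squared: 0.4933; 0.2902; 0.0023.
Sum = 0.785794; P₂ = 0.785794 / 9 = 0.087.

0.087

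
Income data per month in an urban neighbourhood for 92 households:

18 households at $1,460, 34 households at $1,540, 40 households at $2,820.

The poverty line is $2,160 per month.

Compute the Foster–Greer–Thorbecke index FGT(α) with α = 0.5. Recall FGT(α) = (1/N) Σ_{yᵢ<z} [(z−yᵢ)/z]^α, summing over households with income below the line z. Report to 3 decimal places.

0.309

Incomes under z: 18×$1,460, 34×$1,540 (q = 52 of N = 92).
Shortfall ratios: (2160−1460)/2160 = 0.3241 (×18); (2160−1540)/2160 = 0.2870 (×34).
Raised to α = 0.5: 0.56928 (×18); 0.53576 (×34).
Sum = 28.462736; FGT(0.5) = 28.462736 / 92 = 0.309.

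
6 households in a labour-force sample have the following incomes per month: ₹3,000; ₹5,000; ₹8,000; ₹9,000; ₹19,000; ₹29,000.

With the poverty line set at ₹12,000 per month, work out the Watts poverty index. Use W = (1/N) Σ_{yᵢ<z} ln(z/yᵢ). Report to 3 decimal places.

0.492

Incomes under z: ₹3,000, ₹5,000, ₹8,000, ₹9,000 (q = 4 of N = 6).
ln(z/y) terms: ln(12000/3000) = 1.3863; ln(12000/5000) = 0.8755; ln(12000/8000) = 0.4055; ln(12000/9000) = 0.2877.
W = 2.954910 / 6 = 0.492.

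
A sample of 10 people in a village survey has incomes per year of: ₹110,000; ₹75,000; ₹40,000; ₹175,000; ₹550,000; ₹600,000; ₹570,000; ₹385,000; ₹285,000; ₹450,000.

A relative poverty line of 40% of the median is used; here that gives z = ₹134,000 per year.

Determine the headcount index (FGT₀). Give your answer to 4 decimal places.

3 of the 10 people have income below ₹134,000.
H = 3/10 = 0.3000.

0.3000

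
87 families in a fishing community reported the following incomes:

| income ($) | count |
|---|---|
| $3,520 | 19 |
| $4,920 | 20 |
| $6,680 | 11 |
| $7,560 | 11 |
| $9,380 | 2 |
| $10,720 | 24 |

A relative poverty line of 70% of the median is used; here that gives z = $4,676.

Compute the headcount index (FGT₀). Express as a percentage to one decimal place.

19 of the 87 families have income below $4,676.
H = 19/87 = 21.8%.

21.8%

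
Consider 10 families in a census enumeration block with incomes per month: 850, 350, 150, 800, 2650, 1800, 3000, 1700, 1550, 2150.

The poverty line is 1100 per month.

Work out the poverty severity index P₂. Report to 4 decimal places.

Incomes under z: 150, 350, 800, 850 (q = 4 of N = 10).
Relative gaps: (1100−150)/1100 = 0.8636; (1100−350)/1100 = 0.6818; (1100−800)/1100 = 0.2727; (1100−850)/1100 = 0.2273.
Squared: 0.7459; 0.4649; 0.0744; 0.0517.
Sum = 1.336777; P₂ = 1.336777 / 10 = 0.1337.

0.1337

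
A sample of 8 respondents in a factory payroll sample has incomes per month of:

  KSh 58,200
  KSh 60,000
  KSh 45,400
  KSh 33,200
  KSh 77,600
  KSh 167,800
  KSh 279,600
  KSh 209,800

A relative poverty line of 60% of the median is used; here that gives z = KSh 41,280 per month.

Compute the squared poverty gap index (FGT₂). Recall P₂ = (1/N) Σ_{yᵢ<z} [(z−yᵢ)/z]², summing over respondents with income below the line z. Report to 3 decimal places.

0.005

Poor units: KSh 33,200 (q = 1 of N = 8).
Gap ratios (z−y)/z: (41280−33200)/41280 = 0.1957.
Squared: 0.0383.
Sum = 0.038313; P₂ = 0.038313 / 8 = 0.005.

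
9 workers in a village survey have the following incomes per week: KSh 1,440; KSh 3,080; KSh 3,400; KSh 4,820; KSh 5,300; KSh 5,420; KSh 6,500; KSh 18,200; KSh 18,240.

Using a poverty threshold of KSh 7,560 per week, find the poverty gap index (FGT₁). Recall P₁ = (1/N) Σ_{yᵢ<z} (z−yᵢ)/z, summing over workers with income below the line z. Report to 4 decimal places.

0.3374

Below z: KSh 1,440, KSh 3,080, KSh 3,400, KSh 4,820, KSh 5,300, KSh 5,420, KSh 6,500 (q = 7 of N = 9).
Normalized shortfalls: (7560−1440)/7560 = 0.8095; (7560−3080)/7560 = 0.5926; (7560−3400)/7560 = 0.5503; (7560−4820)/7560 = 0.3624; (7560−5300)/7560 = 0.2989; (7560−5420)/7560 = 0.2831; (7560−6500)/7560 = 0.1402.
Σ = 3.037037. Dividing by the full population N = 9 gives P₁ = 0.3374.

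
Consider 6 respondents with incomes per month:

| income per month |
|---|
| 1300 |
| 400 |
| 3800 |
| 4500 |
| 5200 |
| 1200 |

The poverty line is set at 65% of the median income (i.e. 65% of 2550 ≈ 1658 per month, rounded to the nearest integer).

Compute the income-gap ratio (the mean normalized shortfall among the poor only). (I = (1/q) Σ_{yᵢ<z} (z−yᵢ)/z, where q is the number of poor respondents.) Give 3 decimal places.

Incomes under z: 400, 1200, 1300 (q = 3 of N = 6).
Shortfall ratios (z−y)/z: 0.7587, 0.2762, 0.2159; sum = 1.250905.
I averages over the q = 3 poor units only: 1.250905 / 3 = 0.417.

0.417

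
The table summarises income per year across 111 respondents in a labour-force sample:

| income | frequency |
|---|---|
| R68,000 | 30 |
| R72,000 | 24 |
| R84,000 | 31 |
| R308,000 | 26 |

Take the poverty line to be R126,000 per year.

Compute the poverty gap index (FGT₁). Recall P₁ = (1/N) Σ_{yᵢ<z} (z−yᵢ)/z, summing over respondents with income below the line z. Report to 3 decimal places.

0.310

Below the line: 30×R68,000, 24×R72,000, 31×R84,000 (q = 85 of N = 111).
Relative gaps: (126000−68000)/126000 = 0.4603 (×30); (126000−72000)/126000 = 0.4286 (×24); (126000−84000)/126000 = 0.3333 (×31).
Σ = 34.428571. Dividing by the full population N = 111 gives P₁ = 0.310.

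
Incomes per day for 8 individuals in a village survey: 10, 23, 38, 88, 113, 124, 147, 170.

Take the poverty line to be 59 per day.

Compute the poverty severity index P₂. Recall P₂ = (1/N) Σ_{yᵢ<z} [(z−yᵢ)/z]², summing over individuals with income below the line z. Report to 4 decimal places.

Poor units: 10, 23, 38 (q = 3 of N = 8).
Shortfall ratios: (59−10)/59 = 0.8305; (59−23)/59 = 0.6102; (59−38)/59 = 0.3559.
Squared: 0.6897; 0.3723; 0.1267.
Sum = 1.188739; P₂ = 1.188739 / 8 = 0.1486.

0.1486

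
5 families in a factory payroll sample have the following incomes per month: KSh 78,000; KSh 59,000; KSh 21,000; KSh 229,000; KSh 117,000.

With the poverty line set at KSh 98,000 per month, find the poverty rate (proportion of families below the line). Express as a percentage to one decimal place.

3 of the 5 families have income below KSh 98,000.
H = 3/5 = 60.0%.

60.0%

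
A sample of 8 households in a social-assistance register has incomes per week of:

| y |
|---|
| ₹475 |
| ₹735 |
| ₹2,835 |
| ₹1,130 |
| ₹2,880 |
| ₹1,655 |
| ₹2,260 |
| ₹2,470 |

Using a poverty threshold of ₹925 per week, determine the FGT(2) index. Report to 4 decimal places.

0.0349

Incomes under z: ₹475, ₹735 (q = 2 of N = 8).
Normalized shortfalls: (925−475)/925 = 0.4865; (925−735)/925 = 0.2054.
Squared: 0.2367; 0.0422.
Sum = 0.278860; P₂ = 0.278860 / 8 = 0.0349.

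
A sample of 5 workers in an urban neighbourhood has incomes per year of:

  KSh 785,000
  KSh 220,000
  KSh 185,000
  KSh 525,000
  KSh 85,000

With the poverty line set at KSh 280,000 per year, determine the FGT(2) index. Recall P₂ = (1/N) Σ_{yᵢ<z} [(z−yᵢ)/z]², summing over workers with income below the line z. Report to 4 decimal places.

0.1292

Poor units: KSh 85,000, KSh 185,000, KSh 220,000 (q = 3 of N = 5).
Gap ratios (z−y)/z: (280000−85000)/280000 = 0.6964; (280000−185000)/280000 = 0.3393; (280000−220000)/280000 = 0.2143.
Squared: 0.4850; 0.1151; 0.0459.
Sum = 0.646046; P₂ = 0.646046 / 5 = 0.1292.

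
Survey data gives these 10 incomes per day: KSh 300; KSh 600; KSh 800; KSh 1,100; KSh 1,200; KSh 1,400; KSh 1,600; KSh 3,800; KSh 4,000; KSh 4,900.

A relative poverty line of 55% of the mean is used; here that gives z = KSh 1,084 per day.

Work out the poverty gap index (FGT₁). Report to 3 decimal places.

Incomes under z: KSh 300, KSh 600, KSh 800 (q = 3 of N = 10).
Normalized shortfalls: (1084−300)/1084 = 0.7232; (1084−600)/1084 = 0.4465; (1084−800)/1084 = 0.2620.
Sum of shortfalls = 1.431734; P₁ averages over all N: 1.431734 / 10 = 0.143.

0.143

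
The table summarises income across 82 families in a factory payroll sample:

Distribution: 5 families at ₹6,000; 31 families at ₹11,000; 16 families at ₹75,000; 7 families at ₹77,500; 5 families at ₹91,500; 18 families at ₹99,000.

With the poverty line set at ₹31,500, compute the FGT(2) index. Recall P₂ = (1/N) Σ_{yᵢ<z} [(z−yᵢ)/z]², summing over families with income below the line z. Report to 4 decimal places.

Poor units: 5×₹6,000, 31×₹11,000 (q = 36 of N = 82).
Gap ratios (z−y)/z: (31500−6000)/31500 = 0.8095 (×5); (31500−11000)/31500 = 0.6508 (×31).
Squared: 0.6553 (×5); 0.4235 (×31).
Sum = 16.406148; P₂ = 16.406148 / 82 = 0.2001.

0.2001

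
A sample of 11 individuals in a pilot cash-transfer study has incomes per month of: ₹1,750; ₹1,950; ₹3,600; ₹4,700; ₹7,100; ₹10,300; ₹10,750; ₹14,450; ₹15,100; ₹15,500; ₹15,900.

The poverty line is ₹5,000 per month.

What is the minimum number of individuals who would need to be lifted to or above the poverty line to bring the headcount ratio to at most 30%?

1

4 of the 11 individuals are poor, so H = 4/11 = 0.364.
A headcount ratio of at most 30% allows at most ⌊0.30 × 11⌋ = 3 poor individuals.
So at least 4 − 3 = 1 must be lifted.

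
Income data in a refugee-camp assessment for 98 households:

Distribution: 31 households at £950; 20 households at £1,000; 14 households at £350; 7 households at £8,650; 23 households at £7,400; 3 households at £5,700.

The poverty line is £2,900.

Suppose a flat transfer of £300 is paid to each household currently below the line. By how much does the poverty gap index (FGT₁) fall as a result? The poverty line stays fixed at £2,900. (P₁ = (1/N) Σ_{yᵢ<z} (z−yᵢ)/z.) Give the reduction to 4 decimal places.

Before: below the line — 14×£350, 31×£950, 20×£1,000; poverty gap index (FGT₁) = 0.472027.
After the £300 transfer: below the line — 14×£650, 31×£1,250, 20×£1,300; poverty gap index (FGT₁) = 0.403413.
Reduction = 0.472027 − 0.403413 = 0.0686.

0.0686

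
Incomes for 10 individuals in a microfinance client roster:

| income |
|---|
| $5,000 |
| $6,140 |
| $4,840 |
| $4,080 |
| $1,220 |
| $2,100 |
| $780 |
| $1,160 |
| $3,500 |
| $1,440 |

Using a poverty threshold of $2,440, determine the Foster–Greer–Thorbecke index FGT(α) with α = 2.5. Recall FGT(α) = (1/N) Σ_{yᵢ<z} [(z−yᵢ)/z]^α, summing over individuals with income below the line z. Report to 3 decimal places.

0.087

Incomes under z: $780, $1,160, $1,220, $1,440, $2,100 (q = 5 of N = 10).
Relative gaps: (2440−780)/2440 = 0.6803; (2440−1160)/2440 = 0.5246; (2440−1220)/2440 = 0.5000; (2440−1440)/2440 = 0.4098; (2440−2100)/2440 = 0.1393.
Raised to α = 2.5: 0.38176; 0.19932; 0.17678; 0.10753; 0.00725.
Sum = 0.872638; FGT(2.5) = 0.872638 / 10 = 0.087.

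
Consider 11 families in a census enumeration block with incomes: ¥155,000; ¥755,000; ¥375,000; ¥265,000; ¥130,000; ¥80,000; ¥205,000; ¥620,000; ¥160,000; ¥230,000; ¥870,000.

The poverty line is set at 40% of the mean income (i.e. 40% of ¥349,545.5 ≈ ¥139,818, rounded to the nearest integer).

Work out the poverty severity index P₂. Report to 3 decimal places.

0.017

Incomes under z: ¥80,000, ¥130,000 (q = 2 of N = 11).
Gap ratios (z−y)/z: (139818−80000)/139818 = 0.4278; (139818−130000)/139818 = 0.0702.
Squared: 0.1830; 0.0049.
Sum = 0.187967; P₂ = 0.187967 / 11 = 0.017.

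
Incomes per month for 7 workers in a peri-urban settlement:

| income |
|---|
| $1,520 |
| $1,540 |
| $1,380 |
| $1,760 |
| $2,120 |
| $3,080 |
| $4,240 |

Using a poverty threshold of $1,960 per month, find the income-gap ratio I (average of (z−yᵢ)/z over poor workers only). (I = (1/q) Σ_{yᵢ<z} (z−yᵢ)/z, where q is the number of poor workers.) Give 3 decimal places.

Poor units: $1,380, $1,520, $1,540, $1,760 (q = 4 of N = 7).
Relative gaps: 0.2959, 0.2245, 0.2143, 0.1020; sum = 0.836735.
The income-gap ratio divides by q (the poor only): 0.836735 / 4 = 0.209.

0.209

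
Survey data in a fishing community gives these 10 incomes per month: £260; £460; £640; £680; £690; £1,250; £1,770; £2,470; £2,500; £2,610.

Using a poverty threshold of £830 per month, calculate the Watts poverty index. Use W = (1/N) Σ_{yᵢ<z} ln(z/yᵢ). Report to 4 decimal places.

Below the line: £260, £460, £640, £680, £690 (q = 5 of N = 10).
Log shortfalls: ln(830/260) = 1.1607; ln(830/460) = 0.5902; ln(830/640) = 0.2600; ln(830/680) = 0.1993; ln(830/690) = 0.1847.
W = 2.394968 / 10 = 0.2395.

0.2395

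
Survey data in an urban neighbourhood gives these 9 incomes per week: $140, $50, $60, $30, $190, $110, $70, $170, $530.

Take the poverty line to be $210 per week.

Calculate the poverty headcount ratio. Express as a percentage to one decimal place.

8 of the 9 individuals have income below $210.
H = 8/9 = 88.9%.

88.9%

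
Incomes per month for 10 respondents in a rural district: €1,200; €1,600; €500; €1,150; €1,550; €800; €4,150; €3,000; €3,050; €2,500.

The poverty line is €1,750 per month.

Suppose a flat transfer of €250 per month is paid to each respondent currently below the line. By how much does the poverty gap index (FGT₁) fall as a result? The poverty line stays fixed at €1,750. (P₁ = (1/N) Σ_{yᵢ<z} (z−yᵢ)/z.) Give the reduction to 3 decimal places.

Before: below the line — €500, €800, €1,150, €1,200, €1,550, €1,600; poverty gap index (FGT₁) = 0.21143.
After the €250 transfer: below the line — €750, €1,050, €1,400, €1,450; poverty gap index (FGT₁) = 0.13429.
Reduction = 0.21143 − 0.13429 = 0.077.

0.077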